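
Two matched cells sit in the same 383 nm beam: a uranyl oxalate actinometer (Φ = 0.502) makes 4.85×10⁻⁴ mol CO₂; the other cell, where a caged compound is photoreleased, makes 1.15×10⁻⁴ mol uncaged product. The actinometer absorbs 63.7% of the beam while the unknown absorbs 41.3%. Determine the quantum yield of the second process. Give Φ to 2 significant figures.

Φ = 0.18

Photons absorbed by the actinometer: 4.85×10⁻⁴ / 0.502 = 9.661×10⁻⁴ mol.
Incident flux: 9.661×10⁻⁴ / 0.637 = 0.001517 einstein.
Absorbed by unknown: 0.413 × 0.001517 = 6.265×10⁻⁴ mol.
Φ(unknown) = 1.15×10⁻⁴ / 6.265×10⁻⁴ = 0.18.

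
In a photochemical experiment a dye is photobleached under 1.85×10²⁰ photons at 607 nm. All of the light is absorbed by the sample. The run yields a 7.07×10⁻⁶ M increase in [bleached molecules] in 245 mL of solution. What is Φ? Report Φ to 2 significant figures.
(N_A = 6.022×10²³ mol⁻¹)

Product: (7.07×10⁻⁶ M)(0.245 L) = 1.732×10⁻⁶ mol.
Moles of photons: 1.85×10²⁰ / 6.022×10²³ = 3.072×10⁻⁴ mol.
Φ = 1.732×10⁻⁶ mol / 3.072×10⁻⁴ mol photons = 0.0056.

Φ = 0.0056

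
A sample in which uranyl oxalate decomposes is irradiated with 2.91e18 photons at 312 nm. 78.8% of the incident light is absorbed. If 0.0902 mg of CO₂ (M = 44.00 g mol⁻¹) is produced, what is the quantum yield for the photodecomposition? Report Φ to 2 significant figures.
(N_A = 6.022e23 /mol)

Φ = 0.54

Product: 0.0902 mg / 44.00 g mol⁻¹ = 2.050e-6 mol.
Moles of photons: 2.91e18 / 6.022e23 = 4.832e-6 mol.
Photons absorbed: 0.788 × 4.832e-6 = 3.808e-6 mol.
Φ = 2.050e-6 mol / 3.808e-6 mol photons = 0.54.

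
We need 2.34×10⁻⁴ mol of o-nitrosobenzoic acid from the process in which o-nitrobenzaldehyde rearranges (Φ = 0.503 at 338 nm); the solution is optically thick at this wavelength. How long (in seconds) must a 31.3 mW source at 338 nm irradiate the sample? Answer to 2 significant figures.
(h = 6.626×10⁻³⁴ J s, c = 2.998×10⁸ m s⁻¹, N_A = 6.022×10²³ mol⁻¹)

t ≈ 5300 s

Photons that must be absorbed: 2.34×10⁻⁴ / 0.503 = 4.652×10⁻⁴ mol.
Photon energy: hc/λ = 5.877×10⁻¹⁹ J; per mole, 3.539×10⁵ J mol⁻¹.
Energy required: 4.652×10⁻⁴ × 3.539×10⁵ = 164.6 J.
Time: 164.6 J / 0.0313 W = 5300 s.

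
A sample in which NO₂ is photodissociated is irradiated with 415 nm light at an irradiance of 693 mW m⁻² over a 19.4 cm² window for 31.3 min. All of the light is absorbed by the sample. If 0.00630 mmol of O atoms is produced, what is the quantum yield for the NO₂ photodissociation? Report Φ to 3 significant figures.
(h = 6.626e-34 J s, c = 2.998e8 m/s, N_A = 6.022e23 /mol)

Product: 0.00630 mmol = 6.30e-6 mol.
Photon energy at 415 nm: hc/λ = (6.626e-34)(2.998e8)/(415e-9) = 4.787e-19 J.
Energy delivered: (693 mW m⁻²)(19.4e-4 m²)(1878 s) = 2.525 J.
Photons incident: 2.525 / 4.787e-19 = 5.275e18, i.e. 5.275e18/6.022e23 = 8.760e-6 mol.
Φ = 6.30e-6 mol / 8.760e-6 mol photons = 0.719.

Φ = 0.719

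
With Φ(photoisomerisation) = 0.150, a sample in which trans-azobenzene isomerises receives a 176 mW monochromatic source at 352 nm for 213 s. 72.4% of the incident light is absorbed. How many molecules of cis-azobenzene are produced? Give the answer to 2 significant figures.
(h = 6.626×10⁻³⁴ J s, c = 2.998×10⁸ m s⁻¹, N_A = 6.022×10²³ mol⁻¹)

7.2×10¹⁸ molecules

Photon energy at 352 nm: hc/λ = (6.626×10⁻³⁴)(2.998×10⁸)/(352×10⁻⁹) = 5.643×10⁻¹⁹ J.
Energy delivered: (176 mW)(213 s) = 37.49 J.
Photons incident: 37.49 / 5.643×10⁻¹⁹ = 6.644×10¹⁹, i.e. 6.644×10¹⁹/6.022×10²³ = 1.103×10⁻⁴ mol.
Photons absorbed: 0.724 × 1.103×10⁻⁴ = 7.986×10⁻⁵ mol.
Product: Φ × n_abs = 0.150 × 7.986×10⁻⁵ = 1.198×10⁻⁵ mol.
As a count: 1.198×10⁻⁵ × 6.022×10²³ = 7.2×10¹⁸.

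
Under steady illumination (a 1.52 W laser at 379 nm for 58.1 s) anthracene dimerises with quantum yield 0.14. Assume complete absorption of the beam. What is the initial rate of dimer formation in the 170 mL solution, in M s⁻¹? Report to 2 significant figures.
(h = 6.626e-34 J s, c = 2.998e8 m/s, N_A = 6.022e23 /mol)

Photon energy at 379 nm: hc/λ = (6.626e-34)(2.998e8)/(379e-9) = 5.241e-19 J.
Energy delivered: (1.52 W)(58.1 s) = 88.31 J.
Photons incident: 88.31 / 5.241e-19 = 1.685e20, i.e. 1.685e20/6.022e23 = 2.798e-4 mol.
Product formed: 0.14 × 2.798e-4 = 3.917e-5 mol.
Rate: 3.917e-5 mol / (58.1 s × 0.17 L) = 4.0e-6 M s⁻¹.

4.0e-6 M s⁻¹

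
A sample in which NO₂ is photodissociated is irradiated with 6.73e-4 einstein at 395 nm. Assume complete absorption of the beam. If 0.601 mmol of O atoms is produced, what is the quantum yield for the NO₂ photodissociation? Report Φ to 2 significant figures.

Product: 0.601 mmol = 6.01e-4 mol.
Φ = 6.01e-4 mol / 6.73e-4 mol photons = 0.89.

Φ = 0.89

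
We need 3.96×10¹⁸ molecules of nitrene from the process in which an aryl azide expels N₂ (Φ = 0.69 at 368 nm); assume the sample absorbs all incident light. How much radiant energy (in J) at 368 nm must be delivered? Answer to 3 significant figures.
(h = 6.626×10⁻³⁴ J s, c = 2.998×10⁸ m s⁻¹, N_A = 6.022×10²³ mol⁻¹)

Product: 3.96×10¹⁸ / 6.022×10²³ = 6.576×10⁻⁶ mol.
Photons that must be absorbed: 6.576×10⁻⁶ / 0.69 = 9.530×10⁻⁶ mol.
Photon energy: hc/λ = 5.398×10⁻¹⁹ J; per mole, 3.251×10⁵ J mol⁻¹.
Energy required: 9.530×10⁻⁶ × 3.251×10⁵ = 3.10 J.

3.10 J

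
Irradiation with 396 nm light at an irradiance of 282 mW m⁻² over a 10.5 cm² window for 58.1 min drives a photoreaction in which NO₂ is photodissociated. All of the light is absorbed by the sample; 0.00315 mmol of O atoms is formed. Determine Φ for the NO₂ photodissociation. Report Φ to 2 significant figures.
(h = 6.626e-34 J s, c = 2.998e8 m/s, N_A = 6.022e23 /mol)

Φ = 0.92

Product: 0.00315 mmol = 3.15e-6 mol.
Photon energy at 396 nm: hc/λ = (6.626e-34)(2.998e8)/(396e-9) = 5.016e-19 J.
Energy delivered: (282 mW m⁻²)(10.5e-4 m²)(3486 s) = 1.032 J.
Photons incident: 1.032 / 5.016e-19 = 2.057e18, i.e. 2.057e18/6.022e23 = 3.416e-6 mol.
Φ = 3.15e-6 mol / 3.416e-6 mol photons = 0.92.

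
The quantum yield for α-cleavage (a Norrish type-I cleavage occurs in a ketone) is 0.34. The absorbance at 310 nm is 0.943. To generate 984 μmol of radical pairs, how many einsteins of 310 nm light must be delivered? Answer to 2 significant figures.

Product: 984 μmol = 9.84×10⁻⁴ mol.
Photons that must be absorbed: 9.84×10⁻⁴ / 0.34 = 0.002894 mol.
Fraction absorbed: 1 − 10^(−0.943) = 0.8860.
Incident photons needed: 0.002894 / 0.8860 = 0.003266 mol.

0.0033 einstein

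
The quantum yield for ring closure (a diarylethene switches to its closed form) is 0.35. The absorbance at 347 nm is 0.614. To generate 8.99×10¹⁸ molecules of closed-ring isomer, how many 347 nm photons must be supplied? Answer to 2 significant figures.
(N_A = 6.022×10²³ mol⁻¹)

3.4×10¹⁹ photons

Product: 8.99×10¹⁸ / 6.022×10²³ = 1.493×10⁻⁵ mol.
Photons that must be absorbed: 1.493×10⁻⁵ / 0.35 = 4.266×10⁻⁵ mol.
Fraction absorbed: 1 − 10^(−0.614) = 0.7568.
Incident photons needed: 4.266×10⁻⁵ / 0.7568 = 5.637×10⁻⁵ mol.
Photon count: 5.637×10⁻⁵ × 6.022×10²³ = 3.4×10¹⁹.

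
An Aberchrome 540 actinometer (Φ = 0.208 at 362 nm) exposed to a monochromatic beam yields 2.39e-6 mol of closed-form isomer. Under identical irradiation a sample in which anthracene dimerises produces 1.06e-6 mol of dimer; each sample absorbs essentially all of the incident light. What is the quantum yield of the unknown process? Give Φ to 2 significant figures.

Photons absorbed by the actinometer: 2.39e-6 / 0.208 = 1.149e-5 mol.
Φ(unknown) = 1.06e-6 / 1.149e-5 = 0.092.

Φ = 0.092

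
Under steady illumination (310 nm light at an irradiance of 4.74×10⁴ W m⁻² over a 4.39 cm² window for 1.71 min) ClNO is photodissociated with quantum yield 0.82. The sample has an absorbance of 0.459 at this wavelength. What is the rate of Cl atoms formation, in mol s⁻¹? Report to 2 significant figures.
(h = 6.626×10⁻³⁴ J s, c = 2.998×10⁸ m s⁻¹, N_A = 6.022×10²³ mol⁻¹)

Photon energy at 310 nm: hc/λ = (6.626×10⁻³⁴)(2.998×10⁸)/(310×10⁻⁹) = 6.408×10⁻¹⁹ J.
Energy delivered: (4.74×10⁴ W m⁻²)(4.39×10⁻⁴ m²)(102.6 s) = 2135 J.
Photons incident: 2135 / 6.408×10⁻¹⁹ = 3.332×10²¹, i.e. 3.332×10²¹/6.022×10²³ = 0.005533 mol.
Fraction absorbed: 1 − 10^(−0.459) = 0.6525.
Photons absorbed: 0.6525 × 0.005533 = 0.003610 mol.
Product formed: 0.82 × 0.003610 = 0.002960 mol.
Rate: 0.002960 / 102.6 s = 2.9×10⁻⁵ mol s⁻¹.

2.9×10⁻⁵ mol s⁻¹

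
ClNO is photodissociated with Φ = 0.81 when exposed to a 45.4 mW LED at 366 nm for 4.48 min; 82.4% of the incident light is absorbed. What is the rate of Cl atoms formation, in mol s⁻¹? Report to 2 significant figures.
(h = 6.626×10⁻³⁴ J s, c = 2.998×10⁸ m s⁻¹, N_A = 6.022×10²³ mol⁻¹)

9.3×10⁻⁸ mol s⁻¹

Photon energy at 366 nm: hc/λ = (6.626×10⁻³⁴)(2.998×10⁸)/(366×10⁻⁹) = 5.428×10⁻¹⁹ J.
Energy delivered: (45.4 mW)(268.8 s) = 12.20 J.
Photons incident: 12.20 / 5.428×10⁻¹⁹ = 2.248×10¹⁹, i.e. 2.248×10¹⁹/6.022×10²³ = 3.733×10⁻⁵ mol.
Photons absorbed: 0.824 × 3.733×10⁻⁵ = 3.076×10⁻⁵ mol.
Product formed: 0.81 × 3.076×10⁻⁵ = 2.492×10⁻⁵ mol.
Rate: 2.492×10⁻⁵ / 268.8 s = 9.3×10⁻⁸ mol s⁻¹.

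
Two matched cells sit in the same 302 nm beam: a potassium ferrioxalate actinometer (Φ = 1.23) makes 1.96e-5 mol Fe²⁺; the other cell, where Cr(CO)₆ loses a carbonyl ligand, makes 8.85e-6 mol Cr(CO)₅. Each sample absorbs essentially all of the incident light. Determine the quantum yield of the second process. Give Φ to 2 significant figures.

Φ = 0.56

Photons absorbed by the actinometer: 1.96e-5 / 1.23 = 1.593e-5 mol.
Φ(unknown) = 8.85e-6 / 1.593e-5 = 0.56.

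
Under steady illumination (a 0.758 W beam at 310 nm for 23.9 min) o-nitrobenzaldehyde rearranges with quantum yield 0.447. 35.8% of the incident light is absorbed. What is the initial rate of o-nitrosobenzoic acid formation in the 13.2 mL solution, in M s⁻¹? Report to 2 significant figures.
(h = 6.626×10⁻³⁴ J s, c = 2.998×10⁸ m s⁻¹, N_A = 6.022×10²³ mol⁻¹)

2.4×10⁻⁵ M s⁻¹

Photon energy at 310 nm: hc/λ = (6.626×10⁻³⁴)(2.998×10⁸)/(310×10⁻⁹) = 6.408×10⁻¹⁹ J.
Energy delivered: (0.758 W)(1434 s) = 1087 J.
Photons incident: 1087 / 6.408×10⁻¹⁹ = 1.696×10²¹, i.e. 1.696×10²¹/6.022×10²³ = 0.002816 mol.
Photons absorbed: 0.358 × 0.002816 = 0.001008 mol.
Product formed: 0.447 × 0.001008 = 4.506×10⁻⁴ mol.
Rate: 4.506×10⁻⁴ mol / (1434 s × 0.0132 L) = 2.4×10⁻⁵ M s⁻¹.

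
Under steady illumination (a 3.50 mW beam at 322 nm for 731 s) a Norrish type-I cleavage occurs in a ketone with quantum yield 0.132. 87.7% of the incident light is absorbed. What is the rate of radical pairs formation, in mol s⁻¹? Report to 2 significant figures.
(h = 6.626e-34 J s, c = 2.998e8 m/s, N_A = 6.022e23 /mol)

Photon energy at 322 nm: hc/λ = (6.626e-34)(2.998e8)/(322e-9) = 6.169e-19 J.
Energy delivered: (3.50 mW)(731 s) = 2.559 J.
Photons incident: 2.559 / 6.169e-19 = 4.148e18, i.e. 4.148e18/6.022e23 = 6.888e-6 mol.
Photons absorbed: 0.877 × 6.888e-6 = 6.041e-6 mol.
Product formed: 0.132 × 6.041e-6 = 7.974e-7 mol.
Rate: 7.974e-7 / 731 s = 1.1e-9 mol s⁻¹.

1.1e-9 mol s⁻¹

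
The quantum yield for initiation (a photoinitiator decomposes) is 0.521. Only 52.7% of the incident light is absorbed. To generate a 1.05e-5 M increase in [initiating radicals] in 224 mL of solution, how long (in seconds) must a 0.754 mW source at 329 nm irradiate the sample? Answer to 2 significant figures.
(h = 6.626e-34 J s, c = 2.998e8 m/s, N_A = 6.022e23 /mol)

Product: (1.05e-5 M)(0.224 L) = 2.352e-6 mol.
Photons that must be absorbed: 2.352e-6 / 0.521 = 4.514e-6 mol.
Incident photons needed: 4.514e-6 / 0.527 = 8.565e-6 mol.
Photon energy: hc/λ = 6.038e-19 J; per mole, 3.636e5 J mol⁻¹.
Energy required: 8.565e-6 × 3.636e5 = 3.114 J.
Time: 3.114 J / 0.000754 W = 4100 s.

t ≈ 4100 s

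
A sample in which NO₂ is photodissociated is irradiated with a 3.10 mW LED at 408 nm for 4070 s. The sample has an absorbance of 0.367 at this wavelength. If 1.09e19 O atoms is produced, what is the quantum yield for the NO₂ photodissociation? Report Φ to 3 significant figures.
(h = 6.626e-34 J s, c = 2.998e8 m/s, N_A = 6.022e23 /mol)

Φ = 0.737

Product: 1.09e19 / 6.022e23 = 1.810e-5 mol.
Photon energy at 408 nm: hc/λ = (6.626e-34)(2.998e8)/(408e-9) = 4.869e-19 J.
Energy delivered: (3.10 mW)(4070 s) = 12.62 J.
Photons incident: 12.62 / 4.869e-19 = 2.592e19, i.e. 2.592e19/6.022e23 = 4.304e-5 mol.
Fraction absorbed: 1 − 10^(−0.367) = 0.5705.
Photons absorbed: 0.5705 × 4.304e-5 = 2.455e-5 mol.
Φ = 1.810e-5 mol / 2.455e-5 mol photons = 0.737.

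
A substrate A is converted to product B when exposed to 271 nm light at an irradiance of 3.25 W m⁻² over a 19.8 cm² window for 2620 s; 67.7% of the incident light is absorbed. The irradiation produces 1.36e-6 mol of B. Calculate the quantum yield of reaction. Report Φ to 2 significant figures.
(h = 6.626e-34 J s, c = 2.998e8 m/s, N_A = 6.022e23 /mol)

Photon energy at 271 nm: hc/λ = (6.626e-34)(2.998e8)/(271e-9) = 7.330e-19 J.
Energy delivered: (3.25 W m⁻²)(19.8e-4 m²)(2620 s) = 16.86 J.
Photons incident: 16.86 / 7.330e-19 = 2.300e19, i.e. 2.300e19/6.022e23 = 3.819e-5 mol.
Photons absorbed: 0.677 × 3.819e-5 = 2.585e-5 mol.
Φ = 1.36e-6 mol / 2.585e-5 mol photons = 0.053.

Φ = 0.053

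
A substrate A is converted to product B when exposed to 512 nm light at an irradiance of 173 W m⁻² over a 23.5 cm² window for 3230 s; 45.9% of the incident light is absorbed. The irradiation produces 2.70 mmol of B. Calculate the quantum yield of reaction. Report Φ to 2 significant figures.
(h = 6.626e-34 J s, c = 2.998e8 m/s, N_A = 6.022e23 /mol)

Product: 2.70 mmol = 0.00270 mol.
Photon energy at 512 nm: hc/λ = (6.626e-34)(2.998e8)/(512e-9) = 3.880e-19 J.
Energy delivered: (173 W m⁻²)(23.5e-4 m²)(3230 s) = 1313 J.
Photons incident: 1313 / 3.880e-19 = 3.384e21, i.e. 3.384e21/6.022e23 = 0.005619 mol.
Photons absorbed: 0.459 × 0.005619 = 0.002579 mol.
Φ = 0.00270 mol / 0.002579 mol photons = 1.0.

Φ = 1.0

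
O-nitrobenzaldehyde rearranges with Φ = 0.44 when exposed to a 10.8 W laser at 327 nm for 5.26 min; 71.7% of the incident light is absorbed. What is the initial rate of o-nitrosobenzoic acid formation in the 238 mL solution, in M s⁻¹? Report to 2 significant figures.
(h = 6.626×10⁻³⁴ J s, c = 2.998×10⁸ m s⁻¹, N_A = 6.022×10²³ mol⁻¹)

Photon energy at 327 nm: hc/λ = (6.626×10⁻³⁴)(2.998×10⁸)/(327×10⁻⁹) = 6.075×10⁻¹⁹ J.
Energy delivered: (10.8 W)(315.6 s) = 3408 J.
Photons incident: 3408 / 6.075×10⁻¹⁹ = 5.610×10²¹, i.e. 5.610×10²¹/6.022×10²³ = 0.009316 mol.
Photons absorbed: 0.717 × 0.009316 = 0.006680 mol.
Product formed: 0.44 × 0.006680 = 0.002939 mol.
Rate: 0.002939 mol / (315.6 s × 0.238 L) = 3.9×10⁻⁵ M s⁻¹.

3.9×10⁻⁵ M s⁻¹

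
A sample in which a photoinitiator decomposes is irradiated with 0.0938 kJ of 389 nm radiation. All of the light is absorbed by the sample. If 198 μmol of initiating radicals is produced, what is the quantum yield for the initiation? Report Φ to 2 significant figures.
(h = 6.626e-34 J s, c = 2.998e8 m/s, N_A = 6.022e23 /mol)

Product: 198 μmol = 1.98e-4 mol.
Photon energy at 389 nm: hc/λ = (6.626e-34)(2.998e8)/(389e-9) = 5.107e-19 J.
Incident energy: 0.0938 kJ = 93.8 J.
Photons incident: 93.8 / 5.107e-19 = 1.837e20, i.e. 1.837e20/6.022e23 = 3.050e-4 mol.
Φ = 1.98e-4 mol / 3.050e-4 mol photons = 0.65.

Φ = 0.65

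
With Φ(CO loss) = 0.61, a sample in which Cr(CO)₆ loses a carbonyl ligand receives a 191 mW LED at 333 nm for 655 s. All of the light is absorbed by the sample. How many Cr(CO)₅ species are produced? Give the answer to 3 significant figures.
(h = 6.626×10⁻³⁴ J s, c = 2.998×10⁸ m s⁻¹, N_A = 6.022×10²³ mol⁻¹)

Photon energy at 333 nm: hc/λ = (6.626×10⁻³⁴)(2.998×10⁸)/(333×10⁻⁹) = 5.965×10⁻¹⁹ J.
Energy delivered: (191 mW)(655 s) = 125.1 J.
Photons incident: 125.1 / 5.965×10⁻¹⁹ = 2.097×10²⁰, i.e. 2.097×10²⁰/6.022×10²³ = 3.482×10⁻⁴ mol.
Product: Φ × n_abs = 0.61 × 3.482×10⁻⁴ = 2.124×10⁻⁴ mol.
As a count: 2.124×10⁻⁴ × 6.022×10²³ = 1.28×10²⁰.

1.28×10²⁰ species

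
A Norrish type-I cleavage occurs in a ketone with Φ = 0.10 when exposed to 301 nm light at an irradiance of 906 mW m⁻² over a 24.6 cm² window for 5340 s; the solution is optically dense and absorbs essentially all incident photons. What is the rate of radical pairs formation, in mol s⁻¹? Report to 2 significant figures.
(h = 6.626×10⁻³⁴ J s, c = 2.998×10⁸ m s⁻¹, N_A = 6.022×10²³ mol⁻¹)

5.6×10⁻¹⁰ mol s⁻¹

Photon energy at 301 nm: hc/λ = (6.626×10⁻³⁴)(2.998×10⁸)/(301×10⁻⁹) = 6.600×10⁻¹⁹ J.
Energy delivered: (906 mW m⁻²)(24.6×10⁻⁴ m²)(5340 s) = 11.90 J.
Photons incident: 11.90 / 6.600×10⁻¹⁹ = 1.803×10¹⁹, i.e. 1.803×10¹⁹/6.022×10²³ = 2.994×10⁻⁵ mol.
Product formed: 0.10 × 2.994×10⁻⁵ = 2.994×10⁻⁶ mol.
Rate: 2.994×10⁻⁶ / 5340 s = 5.6×10⁻¹⁰ mol s⁻¹.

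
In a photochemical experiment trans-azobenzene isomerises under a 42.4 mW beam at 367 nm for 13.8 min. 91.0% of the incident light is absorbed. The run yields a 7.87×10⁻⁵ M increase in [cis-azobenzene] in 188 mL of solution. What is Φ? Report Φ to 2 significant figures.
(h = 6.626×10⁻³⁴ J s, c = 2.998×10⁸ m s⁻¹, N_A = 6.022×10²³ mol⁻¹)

Product: (7.87×10⁻⁵ M)(0.188 L) = 1.480×10⁻⁵ mol.
Photon energy at 367 nm: hc/λ = (6.626×10⁻³⁴)(2.998×10⁸)/(367×10⁻⁹) = 5.413×10⁻¹⁹ J.
Energy delivered: (42.4 mW)(828 s) = 35.11 J.
Photons incident: 35.11 / 5.413×10⁻¹⁹ = 6.486×10¹⁹, i.e. 6.486×10¹⁹/6.022×10²³ = 1.077×10⁻⁴ mol.
Photons absorbed: 0.910 × 1.077×10⁻⁴ = 9.801×10⁻⁵ mol.
Φ = 1.480×10⁻⁵ mol / 9.801×10⁻⁵ mol photons = 0.15.

Φ = 0.15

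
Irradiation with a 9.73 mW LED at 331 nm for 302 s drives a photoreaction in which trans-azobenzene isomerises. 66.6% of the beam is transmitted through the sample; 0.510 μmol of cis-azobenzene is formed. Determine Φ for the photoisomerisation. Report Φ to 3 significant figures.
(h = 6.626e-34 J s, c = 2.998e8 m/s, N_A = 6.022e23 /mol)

Φ = 0.188

Product: 0.510 μmol = 5.10e-7 mol.
Photon energy at 331 nm: hc/λ = (6.626e-34)(2.998e8)/(331e-9) = 6.001e-19 J.
Energy delivered: (9.73 mW)(302 s) = 2.938 J.
Photons incident: 2.938 / 6.001e-19 = 4.896e18, i.e. 4.896e18/6.022e23 = 8.130e-6 mol.
Fraction absorbed: 1 − 66.6/100 = 0.3340.
Photons absorbed: 0.3340 × 8.130e-6 = 2.715e-6 mol.
Φ = 5.10e-7 mol / 2.715e-6 mol photons = 0.188.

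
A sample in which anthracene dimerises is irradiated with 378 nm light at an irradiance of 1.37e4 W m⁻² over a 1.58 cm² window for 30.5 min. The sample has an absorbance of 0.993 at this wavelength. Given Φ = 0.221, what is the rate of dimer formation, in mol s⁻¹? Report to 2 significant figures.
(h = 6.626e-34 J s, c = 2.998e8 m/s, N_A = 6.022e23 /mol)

Photon energy at 378 nm: hc/λ = (6.626e-34)(2.998e8)/(378e-9) = 5.255e-19 J.
Energy delivered: (1.37e4 W m⁻²)(1.58e-4 m²)(1830 s) = 3961 J.
Photons incident: 3961 / 5.255e-19 = 7.538e21, i.e. 7.538e21/6.022e23 = 0.01252 mol.
Fraction absorbed: 1 − 10^(−0.993) = 0.8984.
Photons absorbed: 0.8984 × 0.01252 = 0.01125 mol.
Product formed: 0.221 × 0.01125 = 0.002486 mol.
Rate: 0.002486 / 1830 s = 1.4e-6 mol s⁻¹.

1.4e-6 mol s⁻¹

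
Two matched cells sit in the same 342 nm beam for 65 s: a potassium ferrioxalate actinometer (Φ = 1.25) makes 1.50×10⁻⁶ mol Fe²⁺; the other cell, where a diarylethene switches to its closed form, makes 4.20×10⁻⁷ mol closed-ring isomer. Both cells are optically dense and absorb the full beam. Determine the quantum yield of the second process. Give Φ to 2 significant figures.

Photons absorbed by the actinometer: 1.50×10⁻⁶ / 1.25 = 1.200×10⁻⁶ mol.
Φ(unknown) = 4.20×10⁻⁷ / 1.200×10⁻⁶ = 0.35.

Φ = 0.35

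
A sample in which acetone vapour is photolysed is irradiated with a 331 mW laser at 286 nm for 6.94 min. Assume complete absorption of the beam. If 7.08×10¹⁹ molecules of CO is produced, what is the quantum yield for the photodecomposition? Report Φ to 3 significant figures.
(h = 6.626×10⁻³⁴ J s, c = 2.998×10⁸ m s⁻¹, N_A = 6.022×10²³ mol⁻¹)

Φ = 0.357

Product: 7.08×10¹⁹ / 6.022×10²³ = 1.176×10⁻⁴ mol.
Photon energy at 286 nm: hc/λ = (6.626×10⁻³⁴)(2.998×10⁸)/(286×10⁻⁹) = 6.946×10⁻¹⁹ J.
Energy delivered: (331 mW)(416.4 s) = 137.8 J.
Photons incident: 137.8 / 6.946×10⁻¹⁹ = 1.984×10²⁰, i.e. 1.984×10²⁰/6.022×10²³ = 3.295×10⁻⁴ mol.
Φ = 1.176×10⁻⁴ mol / 3.295×10⁻⁴ mol photons = 0.357.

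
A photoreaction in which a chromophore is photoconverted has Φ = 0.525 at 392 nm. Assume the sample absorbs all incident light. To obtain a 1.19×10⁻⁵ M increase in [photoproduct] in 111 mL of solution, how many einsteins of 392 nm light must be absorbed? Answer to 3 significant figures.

2.52×10⁻⁶ einstein

Product: (1.19×10⁻⁵ M)(0.111 L) = 1.321×10⁻⁶ mol.
Photons that must be absorbed: 1.321×10⁻⁶ / 0.525 = 2.516×10⁻⁶ mol.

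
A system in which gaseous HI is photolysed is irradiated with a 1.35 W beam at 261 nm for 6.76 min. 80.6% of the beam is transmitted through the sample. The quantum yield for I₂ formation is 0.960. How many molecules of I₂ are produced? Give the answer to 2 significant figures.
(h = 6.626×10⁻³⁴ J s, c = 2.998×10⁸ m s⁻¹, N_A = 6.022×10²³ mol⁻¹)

Photon energy at 261 nm: hc/λ = (6.626×10⁻³⁴)(2.998×10⁸)/(261×10⁻⁹) = 7.611×10⁻¹⁹ J.
Energy delivered: (1.35 W)(405.6 s) = 547.6 J.
Photons incident: 547.6 / 7.611×10⁻¹⁹ = 7.195×10²⁰, i.e. 7.195×10²⁰/6.022×10²³ = 0.001195 mol.
Fraction absorbed: 1 − 80.6/100 = 0.1940.
Photons absorbed: 0.1940 × 0.001195 = 2.318×10⁻⁴ mol.
Product: Φ × n_abs = 0.960 × 2.318×10⁻⁴ = 2.225×10⁻⁴ mol.
As a count: 2.225×10⁻⁴ × 6.022×10²³ = 1.3×10²⁰.

1.3×10²⁰ molecules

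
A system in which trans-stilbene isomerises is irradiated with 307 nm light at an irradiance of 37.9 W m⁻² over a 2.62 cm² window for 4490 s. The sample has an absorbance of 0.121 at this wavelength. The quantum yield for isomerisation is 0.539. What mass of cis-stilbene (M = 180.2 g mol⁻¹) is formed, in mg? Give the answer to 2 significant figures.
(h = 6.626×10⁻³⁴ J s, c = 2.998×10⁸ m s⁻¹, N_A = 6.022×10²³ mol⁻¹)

Photon energy at 307 nm: hc/λ = (6.626×10⁻³⁴)(2.998×10⁸)/(307×10⁻⁹) = 6.471×10⁻¹⁹ J.
Energy delivered: (37.9 W m⁻²)(2.62×10⁻⁴ m²)(4490 s) = 44.58 J.
Photons incident: 44.58 / 6.471×10⁻¹⁹ = 6.889×10¹⁹, i.e. 6.889×10¹⁹/6.022×10²³ = 1.144×10⁻⁴ mol.
Fraction absorbed: 1 − 10^(−0.121) = 0.2432.
Photons absorbed: 0.2432 × 1.144×10⁻⁴ = 2.782×10⁻⁵ mol.
Product: Φ × n_abs = 0.539 × 2.782×10⁻⁵ = 1.499×10⁻⁵ mol.
Mass: 1.499×10⁻⁵ × 180.2 = 0.002701 g = 2.7 mg.

2.7 mg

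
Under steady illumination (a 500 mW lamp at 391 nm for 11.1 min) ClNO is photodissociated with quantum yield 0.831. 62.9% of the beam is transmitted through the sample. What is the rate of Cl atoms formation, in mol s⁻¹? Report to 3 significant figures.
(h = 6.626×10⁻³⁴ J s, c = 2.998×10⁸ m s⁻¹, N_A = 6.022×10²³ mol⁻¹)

Photon energy at 391 nm: hc/λ = (6.626×10⁻³⁴)(2.998×10⁸)/(391×10⁻⁹) = 5.080×10⁻¹⁹ J.
Energy delivered: (500 mW)(666 s) = 333.0 J.
Photons incident: 333.0 / 5.080×10⁻¹⁹ = 6.555×10²⁰, i.e. 6.555×10²⁰/6.022×10²³ = 0.001089 mol.
Fraction absorbed: 1 − 62.9/100 = 0.3710.
Photons absorbed: 0.3710 × 0.001089 = 4.040×10⁻⁴ mol.
Product formed: 0.831 × 4.040×10⁻⁴ = 3.357×10⁻⁴ mol.
Rate: 3.357×10⁻⁴ / 666 s = 5.04×10⁻⁷ mol s⁻¹.

5.04×10⁻⁷ mol s⁻¹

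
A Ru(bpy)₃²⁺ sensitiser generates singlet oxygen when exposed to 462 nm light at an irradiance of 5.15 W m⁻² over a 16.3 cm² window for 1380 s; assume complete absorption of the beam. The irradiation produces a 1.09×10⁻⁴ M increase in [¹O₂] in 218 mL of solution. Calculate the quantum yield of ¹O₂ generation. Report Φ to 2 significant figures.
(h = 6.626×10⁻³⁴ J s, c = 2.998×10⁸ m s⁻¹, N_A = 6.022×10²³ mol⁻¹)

Product: (1.09×10⁻⁴ M)(0.218 L) = 2.376×10⁻⁵ mol.
Photon energy at 462 nm: hc/λ = (6.626×10⁻³⁴)(2.998×10⁸)/(462×10⁻⁹) = 4.300×10⁻¹⁹ J.
Energy delivered: (5.15 W m⁻²)(16.3×10⁻⁴ m²)(1380 s) = 11.58 J.
Photons incident: 11.58 / 4.300×10⁻¹⁹ = 2.693×10¹⁹, i.e. 2.693×10¹⁹/6.022×10²³ = 4.472×10⁻⁵ mol.
Φ = 2.376×10⁻⁵ mol / 4.472×10⁻⁵ mol photons = 0.53.

Φ = 0.53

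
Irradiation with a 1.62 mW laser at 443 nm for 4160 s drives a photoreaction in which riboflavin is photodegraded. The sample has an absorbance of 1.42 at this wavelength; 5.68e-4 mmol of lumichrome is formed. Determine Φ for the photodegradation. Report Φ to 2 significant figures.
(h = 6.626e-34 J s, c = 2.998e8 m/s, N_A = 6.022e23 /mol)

Product: 5.68e-4 mmol = 5.68e-7 mol.
Photon energy at 443 nm: hc/λ = (6.626e-34)(2.998e8)/(443e-9) = 4.484e-19 J.
Energy delivered: (1.62 mW)(4160 s) = 6.739 J.
Photons incident: 6.739 / 4.484e-19 = 1.503e19, i.e. 1.503e19/6.022e23 = 2.496e-5 mol.
Fraction absorbed: 1 − 10^(−1.42) = 0.9620.
Photons absorbed: 0.9620 × 2.496e-5 = 2.401e-5 mol.
Φ = 5.68e-7 mol / 2.401e-5 mol photons = 0.024.

Φ = 0.024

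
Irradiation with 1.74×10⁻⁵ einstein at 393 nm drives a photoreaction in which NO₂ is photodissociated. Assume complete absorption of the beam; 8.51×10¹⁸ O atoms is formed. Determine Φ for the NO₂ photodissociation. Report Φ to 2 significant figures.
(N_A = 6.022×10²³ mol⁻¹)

Product: 8.51×10¹⁸ / 6.022×10²³ = 1.413×10⁻⁵ mol.
Φ = 1.413×10⁻⁵ mol / 1.74×10⁻⁵ mol photons = 0.81.

Φ = 0.81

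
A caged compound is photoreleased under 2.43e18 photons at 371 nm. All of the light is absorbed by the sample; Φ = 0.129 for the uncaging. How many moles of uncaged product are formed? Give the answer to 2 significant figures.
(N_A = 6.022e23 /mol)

5.2e-7 mol

Moles of photons: 2.43e18 / 6.022e23 = 4.035e-6 mol.
Product: Φ × n_abs = 0.129 × 4.035e-6 = 5.205e-7 mol.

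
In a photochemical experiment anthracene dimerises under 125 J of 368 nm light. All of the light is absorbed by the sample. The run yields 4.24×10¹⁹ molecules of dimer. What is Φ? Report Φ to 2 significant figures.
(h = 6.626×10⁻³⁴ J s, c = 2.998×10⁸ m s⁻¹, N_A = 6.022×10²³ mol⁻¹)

Product: 4.24×10¹⁹ / 6.022×10²³ = 7.041×10⁻⁵ mol.
Photon energy at 368 nm: hc/λ = (6.626×10⁻³⁴)(2.998×10⁸)/(368×10⁻⁹) = 5.398×10⁻¹⁹ J.
Photons incident: 125 / 5.398×10⁻¹⁹ = 2.316×10²⁰, i.e. 2.316×10²⁰/6.022×10²³ = 3.846×10⁻⁴ mol.
Φ = 7.041×10⁻⁵ mol / 3.846×10⁻⁴ mol photons = 0.18.

Φ = 0.18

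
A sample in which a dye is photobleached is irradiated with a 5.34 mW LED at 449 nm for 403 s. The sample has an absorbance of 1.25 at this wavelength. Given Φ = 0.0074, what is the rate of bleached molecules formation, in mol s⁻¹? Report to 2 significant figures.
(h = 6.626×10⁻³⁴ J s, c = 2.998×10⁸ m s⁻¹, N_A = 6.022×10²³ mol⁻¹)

Photon energy at 449 nm: hc/λ = (6.626×10⁻³⁴)(2.998×10⁸)/(449×10⁻⁹) = 4.424×10⁻¹⁹ J.
Energy delivered: (5.34 mW)(403 s) = 2.152 J.
Photons incident: 2.152 / 4.424×10⁻¹⁹ = 4.864×10¹⁸, i.e. 4.864×10¹⁸/6.022×10²³ = 8.077×10⁻⁶ mol.
Fraction absorbed: 1 − 10^(−1.25) = 0.9438.
Photons absorbed: 0.9438 × 8.077×10⁻⁶ = 7.623×10⁻⁶ mol.
Product formed: 0.0074 × 7.623×10⁻⁶ = 5.641×10⁻⁸ mol.
Rate: 5.641×10⁻⁸ / 403 s = 1.4×10⁻¹⁰ mol s⁻¹.

1.4×10⁻¹⁰ mol s⁻¹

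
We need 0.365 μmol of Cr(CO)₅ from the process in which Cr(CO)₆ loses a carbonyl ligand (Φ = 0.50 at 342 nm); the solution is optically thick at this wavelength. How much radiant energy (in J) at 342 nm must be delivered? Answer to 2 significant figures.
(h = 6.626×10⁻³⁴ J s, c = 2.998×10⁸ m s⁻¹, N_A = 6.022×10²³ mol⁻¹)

0.26 J

Product: 0.365 μmol = 3.65×10⁻⁷ mol.
Photons that must be absorbed: 3.65×10⁻⁷ / 0.50 = 7.300×10⁻⁷ mol.
Photon energy: hc/λ = 5.808×10⁻¹⁹ J; per mole, 3.498×10⁵ J mol⁻¹.
Energy required: 7.300×10⁻⁷ × 3.498×10⁵ = 0.26 J.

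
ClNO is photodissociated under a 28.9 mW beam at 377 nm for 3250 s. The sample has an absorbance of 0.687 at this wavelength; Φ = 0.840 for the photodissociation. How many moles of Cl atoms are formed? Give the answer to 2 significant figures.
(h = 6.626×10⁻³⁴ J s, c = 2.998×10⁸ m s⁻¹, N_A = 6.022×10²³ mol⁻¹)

Photon energy at 377 nm: hc/λ = (6.626×10⁻³⁴)(2.998×10⁸)/(377×10⁻⁹) = 5.269×10⁻¹⁹ J.
Energy delivered: (28.9 mW)(3250 s) = 93.93 J.
Photons incident: 93.93 / 5.269×10⁻¹⁹ = 1.783×10²⁰, i.e. 1.783×10²⁰/6.022×10²³ = 2.961×10⁻⁴ mol.
Fraction absorbed: 1 − 10^(−0.687) = 0.7944.
Photons absorbed: 0.7944 × 2.961×10⁻⁴ = 2.352×10⁻⁴ mol.
Product: Φ × n_abs = 0.840 × 2.352×10⁻⁴ = 1.976×10⁻⁴ mol.

2.0×10⁻⁴ mol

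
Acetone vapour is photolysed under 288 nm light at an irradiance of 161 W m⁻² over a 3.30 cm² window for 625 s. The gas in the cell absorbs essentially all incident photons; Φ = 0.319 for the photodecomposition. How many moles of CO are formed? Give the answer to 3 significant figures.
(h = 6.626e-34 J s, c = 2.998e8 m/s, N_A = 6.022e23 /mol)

Photon energy at 288 nm: hc/λ = (6.626e-34)(2.998e8)/(288e-9) = 6.897e-19 J.
Energy delivered: (161 W m⁻²)(3.30e-4 m²)(625 s) = 33.21 J.
Photons incident: 33.21 / 6.897e-19 = 4.815e19, i.e. 4.815e19/6.022e23 = 7.996e-5 mol.
Product: Φ × n_abs = 0.319 × 7.996e-5 = 2.551e-5 mol.

2.55e-5 mol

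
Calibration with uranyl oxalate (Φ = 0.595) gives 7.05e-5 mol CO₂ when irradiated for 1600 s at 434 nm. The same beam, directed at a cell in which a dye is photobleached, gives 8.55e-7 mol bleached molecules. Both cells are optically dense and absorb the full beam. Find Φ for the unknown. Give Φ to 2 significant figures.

Φ = 0.0072

Photons absorbed by the actinometer: 7.05e-5 / 0.595 = 1.185e-4 mol.
Φ(unknown) = 8.55e-7 / 1.185e-4 = 0.0072.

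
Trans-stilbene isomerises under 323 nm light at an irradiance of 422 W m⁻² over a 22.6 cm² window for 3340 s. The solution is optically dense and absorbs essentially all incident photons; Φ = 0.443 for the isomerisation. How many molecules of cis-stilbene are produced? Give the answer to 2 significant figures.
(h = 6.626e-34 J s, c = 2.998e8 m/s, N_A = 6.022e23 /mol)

Photon energy at 323 nm: hc/λ = (6.626e-34)(2.998e8)/(323e-9) = 6.150e-19 J.
Energy delivered: (422 W m⁻²)(22.6e-4 m²)(3340 s) = 3185 J.
Photons incident: 3185 / 6.150e-19 = 5.179e21, i.e. 5.179e21/6.022e23 = 0.008600 mol.
Product: Φ × n_abs = 0.443 × 0.008600 = 0.003810 mol.
As a count: 0.003810 × 6.022e23 = 2.3e21.

2.3e21 molecules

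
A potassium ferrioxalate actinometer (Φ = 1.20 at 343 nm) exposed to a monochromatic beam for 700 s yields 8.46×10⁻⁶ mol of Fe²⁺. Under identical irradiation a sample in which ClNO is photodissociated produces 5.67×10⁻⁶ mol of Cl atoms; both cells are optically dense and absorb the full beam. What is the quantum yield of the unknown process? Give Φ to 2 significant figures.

Φ = 0.80

Photons absorbed by the actinometer: 8.46×10⁻⁶ / 1.20 = 7.050×10⁻⁶ mol.
Φ(unknown) = 5.67×10⁻⁶ / 7.050×10⁻⁶ = 0.80.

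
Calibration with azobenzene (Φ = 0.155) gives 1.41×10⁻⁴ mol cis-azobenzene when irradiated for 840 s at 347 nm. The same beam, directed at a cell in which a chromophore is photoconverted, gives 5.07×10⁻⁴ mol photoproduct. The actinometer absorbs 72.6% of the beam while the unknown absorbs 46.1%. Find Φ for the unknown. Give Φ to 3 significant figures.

Φ = 0.878

Photons absorbed by the actinometer: 1.41×10⁻⁴ / 0.155 = 9.097×10⁻⁴ mol.
Incident flux: 9.097×10⁻⁴ / 0.726 = 0.001253 einstein.
Absorbed by unknown: 0.461 × 0.001253 = 5.776×10⁻⁴ mol.
Φ(unknown) = 5.07×10⁻⁴ / 5.776×10⁻⁴ = 0.878.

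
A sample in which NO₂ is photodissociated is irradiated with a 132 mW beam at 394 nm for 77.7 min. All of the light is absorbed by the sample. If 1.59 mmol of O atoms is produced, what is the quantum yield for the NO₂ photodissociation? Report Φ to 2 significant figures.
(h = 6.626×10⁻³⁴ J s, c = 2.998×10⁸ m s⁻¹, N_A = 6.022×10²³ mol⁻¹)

Φ = 0.78

Product: 1.59 mmol = 0.00159 mol.
Photon energy at 394 nm: hc/λ = (6.626×10⁻³⁴)(2.998×10⁸)/(394×10⁻⁹) = 5.042×10⁻¹⁹ J.
Energy delivered: (132 mW)(4662 s) = 615.4 J.
Photons incident: 615.4 / 5.042×10⁻¹⁹ = 1.221×10²¹, i.e. 1.221×10²¹/6.022×10²³ = 0.002028 mol.
Φ = 0.00159 mol / 0.002028 mol photons = 0.78.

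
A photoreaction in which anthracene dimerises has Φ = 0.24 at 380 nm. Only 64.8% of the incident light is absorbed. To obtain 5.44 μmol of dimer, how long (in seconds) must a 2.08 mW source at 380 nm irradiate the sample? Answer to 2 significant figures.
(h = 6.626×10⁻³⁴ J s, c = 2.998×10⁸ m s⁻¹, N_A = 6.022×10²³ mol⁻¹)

t ≈ 5300 s

Product: 5.44 μmol = 5.44×10⁻⁶ mol.
Photons that must be absorbed: 5.44×10⁻⁶ / 0.24 = 2.267×10⁻⁵ mol.
Incident photons needed: 2.267×10⁻⁵ / 0.648 = 3.498×10⁻⁵ mol.
Photon energy: hc/λ = 5.228×10⁻¹⁹ J; per mole, 3.148×10⁵ J mol⁻¹.
Energy required: 3.498×10⁻⁵ × 3.148×10⁵ = 11.01 J.
Time: 11.01 J / 0.00208 W = 5300 s.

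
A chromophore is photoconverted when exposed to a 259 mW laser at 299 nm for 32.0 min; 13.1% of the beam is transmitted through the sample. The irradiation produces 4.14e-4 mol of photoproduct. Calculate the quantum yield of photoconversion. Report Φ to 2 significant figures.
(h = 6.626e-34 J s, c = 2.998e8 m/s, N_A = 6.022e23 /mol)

Photon energy at 299 nm: hc/λ = (6.626e-34)(2.998e8)/(299e-9) = 6.644e-19 J.
Energy delivered: (259 mW)(1920 s) = 497.3 J.
Photons incident: 497.3 / 6.644e-19 = 7.485e20, i.e. 7.485e20/6.022e23 = 0.001243 mol.
Fraction absorbed: 1 − 13.1/100 = 0.8690.
Photons absorbed: 0.8690 × 0.001243 = 0.001080 mol.
Φ = 4.14e-4 mol / 0.001080 mol photons = 0.38.

Φ = 0.38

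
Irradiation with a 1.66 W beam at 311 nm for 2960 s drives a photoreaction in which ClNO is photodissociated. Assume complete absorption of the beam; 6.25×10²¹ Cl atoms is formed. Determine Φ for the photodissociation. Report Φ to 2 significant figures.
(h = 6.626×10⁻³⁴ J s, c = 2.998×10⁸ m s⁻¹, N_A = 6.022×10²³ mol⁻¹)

Φ = 0.81

Product: 6.25×10²¹ / 6.022×10²³ = 0.01038 mol.
Photon energy at 311 nm: hc/λ = (6.626×10⁻³⁴)(2.998×10⁸)/(311×10⁻⁹) = 6.387×10⁻¹⁹ J.
Energy delivered: (1.66 W)(2960 s) = 4914 J.
Photons incident: 4914 / 6.387×10⁻¹⁹ = 7.694×10²¹, i.e. 7.694×10²¹/6.022×10²³ = 0.01278 mol.
Φ = 0.01038 mol / 0.01278 mol photons = 0.81.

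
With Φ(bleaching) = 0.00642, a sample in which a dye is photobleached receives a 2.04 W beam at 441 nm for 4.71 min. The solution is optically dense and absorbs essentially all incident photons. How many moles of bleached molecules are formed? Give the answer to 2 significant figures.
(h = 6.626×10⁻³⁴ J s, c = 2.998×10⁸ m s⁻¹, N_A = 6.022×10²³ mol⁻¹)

Photon energy at 441 nm: hc/λ = (6.626×10⁻³⁴)(2.998×10⁸)/(441×10⁻⁹) = 4.504×10⁻¹⁹ J.
Energy delivered: (2.04 W)(282.6 s) = 576.5 J.
Photons incident: 576.5 / 4.504×10⁻¹⁹ = 1.280×10²¹, i.e. 1.280×10²¹/6.022×10²³ = 0.002126 mol.
Product: Φ × n_abs = 0.00642 × 0.002126 = 1.365×10⁻⁵ mol.

1.4×10⁻⁵ mol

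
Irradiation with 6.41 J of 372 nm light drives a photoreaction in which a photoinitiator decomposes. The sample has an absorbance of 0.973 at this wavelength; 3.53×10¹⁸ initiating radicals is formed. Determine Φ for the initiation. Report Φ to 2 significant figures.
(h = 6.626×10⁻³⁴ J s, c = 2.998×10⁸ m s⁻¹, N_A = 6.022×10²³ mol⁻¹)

Φ = 0.33

Product: 3.53×10¹⁸ / 6.022×10²³ = 5.862×10⁻⁶ mol.
Photon energy at 372 nm: hc/λ = (6.626×10⁻³⁴)(2.998×10⁸)/(372×10⁻⁹) = 5.340×10⁻¹⁹ J.
Photons incident: 6.41 / 5.340×10⁻¹⁹ = 1.200×10¹⁹, i.e. 1.200×10¹⁹/6.022×10²³ = 1.993×10⁻⁵ mol.
Fraction absorbed: 1 − 10^(−0.973) = 0.8936.
Photons absorbed: 0.8936 × 1.993×10⁻⁵ = 1.781×10⁻⁵ mol.
Φ = 5.862×10⁻⁶ mol / 1.781×10⁻⁵ mol photons = 0.33.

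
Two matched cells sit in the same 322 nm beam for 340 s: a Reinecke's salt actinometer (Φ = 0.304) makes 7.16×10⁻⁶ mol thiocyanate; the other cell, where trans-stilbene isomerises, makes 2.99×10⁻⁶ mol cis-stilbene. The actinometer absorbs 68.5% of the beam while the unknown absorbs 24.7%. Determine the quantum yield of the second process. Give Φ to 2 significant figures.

Φ = 0.35

Photons absorbed by the actinometer: 7.16×10⁻⁶ / 0.304 = 2.355×10⁻⁵ mol.
Incident flux: 2.355×10⁻⁵ / 0.685 = 3.438×10⁻⁵ einstein.
Absorbed by unknown: 0.247 × 3.438×10⁻⁵ = 8.492×10⁻⁶ mol.
Φ(unknown) = 2.99×10⁻⁶ / 8.492×10⁻⁶ = 0.35.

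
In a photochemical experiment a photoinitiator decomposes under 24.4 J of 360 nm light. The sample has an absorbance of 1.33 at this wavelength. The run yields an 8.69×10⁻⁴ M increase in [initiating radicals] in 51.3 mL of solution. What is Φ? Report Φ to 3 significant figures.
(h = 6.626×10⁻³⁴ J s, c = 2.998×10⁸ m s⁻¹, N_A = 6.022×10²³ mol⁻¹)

Φ = 0.637

Product: (8.69×10⁻⁴ M)(0.0513 L) = 4.458×10⁻⁵ mol.
Photon energy at 360 nm: hc/λ = (6.626×10⁻³⁴)(2.998×10⁸)/(360×10⁻⁹) = 5.518×10⁻¹⁹ J.
Photons incident: 24.4 / 5.518×10⁻¹⁹ = 4.422×10¹⁹, i.e. 4.422×10¹⁹/6.022×10²³ = 7.343×10⁻⁵ mol.
Fraction absorbed: 1 − 10^(−1.33) = 0.9532.
Photons absorbed: 0.9532 × 7.343×10⁻⁵ = 6.999×10⁻⁵ mol.
Φ = 4.458×10⁻⁵ mol / 6.999×10⁻⁵ mol photons = 0.637.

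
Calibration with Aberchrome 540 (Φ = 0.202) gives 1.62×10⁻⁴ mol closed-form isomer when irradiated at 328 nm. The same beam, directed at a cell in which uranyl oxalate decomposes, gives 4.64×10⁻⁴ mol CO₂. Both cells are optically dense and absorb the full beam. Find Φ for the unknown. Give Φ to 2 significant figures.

Φ = 0.58

Photons absorbed by the actinometer: 1.62×10⁻⁴ / 0.202 = 8.020×10⁻⁴ mol.
Φ(unknown) = 4.64×10⁻⁴ / 8.020×10⁻⁴ = 0.58.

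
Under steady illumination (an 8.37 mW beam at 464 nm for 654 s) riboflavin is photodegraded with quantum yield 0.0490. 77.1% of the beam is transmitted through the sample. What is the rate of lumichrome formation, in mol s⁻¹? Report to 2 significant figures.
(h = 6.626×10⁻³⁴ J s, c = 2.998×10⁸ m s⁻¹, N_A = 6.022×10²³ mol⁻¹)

3.6×10⁻¹⁰ mol s⁻¹

Photon energy at 464 nm: hc/λ = (6.626×10⁻³⁴)(2.998×10⁸)/(464×10⁻⁹) = 4.281×10⁻¹⁹ J.
Energy delivered: (8.37 mW)(654 s) = 5.474 J.
Photons incident: 5.474 / 4.281×10⁻¹⁹ = 1.279×10¹⁹, i.e. 1.279×10¹⁹/6.022×10²³ = 2.124×10⁻⁵ mol.
Fraction absorbed: 1 − 77.1/100 = 0.2290.
Photons absorbed: 0.2290 × 2.124×10⁻⁵ = 4.864×10⁻⁶ mol.
Product formed: 0.0490 × 4.864×10⁻⁶ = 2.383×10⁻⁷ mol.
Rate: 2.383×10⁻⁷ / 654 s = 3.6×10⁻¹⁰ mol s⁻¹.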